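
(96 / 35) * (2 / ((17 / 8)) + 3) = 6432 / 595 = 10.81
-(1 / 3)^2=-0.11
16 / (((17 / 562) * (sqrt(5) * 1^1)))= 8992 * sqrt(5) / 85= 236.55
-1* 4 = -4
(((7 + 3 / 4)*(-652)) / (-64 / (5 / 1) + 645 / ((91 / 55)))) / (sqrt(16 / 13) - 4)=2299115*sqrt(13) / 8234448 + 29888495 / 8234448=4.64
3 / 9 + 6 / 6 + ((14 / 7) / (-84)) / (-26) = 1457 / 1092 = 1.33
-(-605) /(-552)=-605 /552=-1.10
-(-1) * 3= 3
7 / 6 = 1.17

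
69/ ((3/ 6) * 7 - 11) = -9.20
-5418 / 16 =-2709 / 8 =-338.62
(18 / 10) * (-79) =-711 / 5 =-142.20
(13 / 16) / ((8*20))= 13 / 2560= 0.01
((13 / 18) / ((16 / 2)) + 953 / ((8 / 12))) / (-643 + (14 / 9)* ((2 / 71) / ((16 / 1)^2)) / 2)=-116929048 / 52592249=-2.22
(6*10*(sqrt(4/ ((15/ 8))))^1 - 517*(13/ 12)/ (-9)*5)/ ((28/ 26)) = 104*sqrt(30)/ 7 + 436865/ 1512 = 370.31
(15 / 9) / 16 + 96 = 4613 / 48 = 96.10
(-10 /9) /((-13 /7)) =70 /117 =0.60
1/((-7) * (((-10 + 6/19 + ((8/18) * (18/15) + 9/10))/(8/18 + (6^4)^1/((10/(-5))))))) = -1107320/98763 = -11.21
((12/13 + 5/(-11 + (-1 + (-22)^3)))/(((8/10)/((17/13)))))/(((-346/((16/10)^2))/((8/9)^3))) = -34241536/4369323465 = -0.01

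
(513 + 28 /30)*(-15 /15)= -7709 /15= -513.93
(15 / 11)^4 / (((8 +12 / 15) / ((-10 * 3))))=-3796875 / 322102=-11.79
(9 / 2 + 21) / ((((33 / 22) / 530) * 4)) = 4505 / 2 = 2252.50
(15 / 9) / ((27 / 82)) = 410 / 81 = 5.06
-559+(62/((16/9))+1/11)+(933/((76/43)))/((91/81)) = -8240777/152152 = -54.16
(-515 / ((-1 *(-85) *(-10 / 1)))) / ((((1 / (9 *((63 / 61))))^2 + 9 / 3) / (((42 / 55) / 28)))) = 99340101 / 18105115600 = 0.01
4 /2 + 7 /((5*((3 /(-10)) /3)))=-12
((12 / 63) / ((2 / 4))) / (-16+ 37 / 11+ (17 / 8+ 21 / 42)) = -704 / 18501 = -0.04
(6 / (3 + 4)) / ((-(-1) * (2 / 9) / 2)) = 54 / 7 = 7.71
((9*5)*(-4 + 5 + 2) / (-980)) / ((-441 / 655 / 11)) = 21615 / 9604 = 2.25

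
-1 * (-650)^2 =-422500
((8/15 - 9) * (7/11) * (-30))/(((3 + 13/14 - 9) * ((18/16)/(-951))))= 63126112/2343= 26942.43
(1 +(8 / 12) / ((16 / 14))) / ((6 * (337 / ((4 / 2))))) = 19 / 12132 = 0.00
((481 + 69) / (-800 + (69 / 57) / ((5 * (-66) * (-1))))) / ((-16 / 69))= 59486625 / 20063908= 2.96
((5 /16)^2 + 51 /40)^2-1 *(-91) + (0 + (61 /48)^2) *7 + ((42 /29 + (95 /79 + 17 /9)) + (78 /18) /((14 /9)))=111.51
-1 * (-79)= 79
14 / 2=7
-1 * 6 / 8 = -3 / 4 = -0.75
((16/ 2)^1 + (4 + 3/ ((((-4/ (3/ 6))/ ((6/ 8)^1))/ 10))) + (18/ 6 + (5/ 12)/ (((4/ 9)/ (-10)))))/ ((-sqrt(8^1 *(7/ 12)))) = -45 *sqrt(42)/ 224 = -1.30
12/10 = 6/5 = 1.20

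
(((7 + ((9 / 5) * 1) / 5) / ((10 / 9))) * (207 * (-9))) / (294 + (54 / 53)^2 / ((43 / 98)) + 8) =-93160838934 / 2297715125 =-40.54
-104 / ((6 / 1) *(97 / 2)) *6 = -208 / 97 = -2.14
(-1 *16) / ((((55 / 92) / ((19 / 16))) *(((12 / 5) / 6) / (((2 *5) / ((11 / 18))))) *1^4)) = -1300.17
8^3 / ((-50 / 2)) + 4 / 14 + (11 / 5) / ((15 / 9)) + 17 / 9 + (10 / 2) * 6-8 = 7898 / 1575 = 5.01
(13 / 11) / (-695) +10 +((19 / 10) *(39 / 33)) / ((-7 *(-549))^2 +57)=2257751195377 / 225813514740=10.00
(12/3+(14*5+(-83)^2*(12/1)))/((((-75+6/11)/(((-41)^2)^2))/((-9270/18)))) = 1324528645890230/819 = 1617251093883.06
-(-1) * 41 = 41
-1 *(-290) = 290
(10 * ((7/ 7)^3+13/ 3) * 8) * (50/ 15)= 12800/ 9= 1422.22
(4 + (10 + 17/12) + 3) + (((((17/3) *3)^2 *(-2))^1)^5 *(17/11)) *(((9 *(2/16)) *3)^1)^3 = -2023721205069411293/528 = -3832805312631460.78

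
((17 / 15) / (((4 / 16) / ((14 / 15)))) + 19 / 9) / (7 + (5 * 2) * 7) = 1427 / 17325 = 0.08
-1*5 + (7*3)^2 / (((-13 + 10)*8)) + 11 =-99 / 8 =-12.38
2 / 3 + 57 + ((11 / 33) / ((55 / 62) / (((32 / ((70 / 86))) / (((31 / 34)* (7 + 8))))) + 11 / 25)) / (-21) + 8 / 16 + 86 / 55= 65871525683 / 1103207490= 59.71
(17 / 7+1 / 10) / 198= 59 / 4620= 0.01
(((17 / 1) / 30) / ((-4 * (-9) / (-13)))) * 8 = -221 / 135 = -1.64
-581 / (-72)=581 / 72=8.07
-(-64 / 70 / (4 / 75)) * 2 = 240 / 7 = 34.29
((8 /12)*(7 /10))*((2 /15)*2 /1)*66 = 616 /75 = 8.21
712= 712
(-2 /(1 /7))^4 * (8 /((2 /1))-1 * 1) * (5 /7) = 82320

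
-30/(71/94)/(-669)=940/15833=0.06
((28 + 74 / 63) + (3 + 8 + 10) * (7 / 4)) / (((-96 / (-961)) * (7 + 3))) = 15965093 / 241920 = 65.99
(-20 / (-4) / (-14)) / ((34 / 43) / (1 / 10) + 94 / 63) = -1935 / 50924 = -0.04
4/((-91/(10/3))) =-40/273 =-0.15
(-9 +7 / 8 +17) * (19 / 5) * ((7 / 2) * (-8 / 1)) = -9443 / 10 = -944.30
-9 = -9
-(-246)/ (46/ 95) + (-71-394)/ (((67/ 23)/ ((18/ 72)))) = 2885595/ 6164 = 468.14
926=926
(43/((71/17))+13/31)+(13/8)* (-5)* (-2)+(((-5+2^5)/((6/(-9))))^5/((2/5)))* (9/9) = -38372058534589/140864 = -272405004.36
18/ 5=3.60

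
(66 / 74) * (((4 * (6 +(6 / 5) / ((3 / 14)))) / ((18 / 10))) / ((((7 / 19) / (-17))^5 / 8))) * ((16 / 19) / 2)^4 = -2255946587045888 / 1865577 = -1209248713.43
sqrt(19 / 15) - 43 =-43+sqrt(285) / 15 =-41.87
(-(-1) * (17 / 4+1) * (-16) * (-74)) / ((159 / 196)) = 406112 / 53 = 7662.49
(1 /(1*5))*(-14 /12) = -7 /30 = -0.23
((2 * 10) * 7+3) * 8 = 1144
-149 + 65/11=-1574/11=-143.09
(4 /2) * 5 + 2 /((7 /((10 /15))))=214 /21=10.19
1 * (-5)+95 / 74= -275 / 74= -3.72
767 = 767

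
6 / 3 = 2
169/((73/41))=6929/73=94.92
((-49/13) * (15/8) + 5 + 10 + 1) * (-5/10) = -929/208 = -4.47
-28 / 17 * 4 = -112 / 17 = -6.59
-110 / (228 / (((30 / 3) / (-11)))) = 25 / 57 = 0.44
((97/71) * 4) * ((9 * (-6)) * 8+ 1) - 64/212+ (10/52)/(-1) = -230488535/97838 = -2355.82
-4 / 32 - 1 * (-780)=6239 / 8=779.88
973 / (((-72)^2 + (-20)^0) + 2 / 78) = 5421 / 28888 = 0.19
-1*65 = -65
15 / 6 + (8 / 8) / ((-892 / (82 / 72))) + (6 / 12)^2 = 88267 / 32112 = 2.75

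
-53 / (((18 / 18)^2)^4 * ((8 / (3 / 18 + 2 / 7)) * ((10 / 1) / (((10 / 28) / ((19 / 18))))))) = -159 / 1568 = -0.10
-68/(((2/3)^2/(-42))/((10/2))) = 32130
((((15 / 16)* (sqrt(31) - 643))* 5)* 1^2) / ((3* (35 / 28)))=-3215 / 4 + 5* sqrt(31) / 4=-796.79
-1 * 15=-15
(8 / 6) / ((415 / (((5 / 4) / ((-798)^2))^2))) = 5 / 403897257078336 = 0.00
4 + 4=8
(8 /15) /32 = 1 /60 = 0.02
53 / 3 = 17.67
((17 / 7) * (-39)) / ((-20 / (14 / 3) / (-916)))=-101218 / 5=-20243.60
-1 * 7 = -7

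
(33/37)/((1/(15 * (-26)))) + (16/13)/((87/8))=-14551234/41847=-347.72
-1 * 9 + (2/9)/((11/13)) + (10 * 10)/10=125/99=1.26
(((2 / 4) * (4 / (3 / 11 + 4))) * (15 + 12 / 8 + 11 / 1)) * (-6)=-3630 / 47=-77.23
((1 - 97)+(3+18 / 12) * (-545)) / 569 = -5097 / 1138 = -4.48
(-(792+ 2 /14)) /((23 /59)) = -327155 /161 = -2032.02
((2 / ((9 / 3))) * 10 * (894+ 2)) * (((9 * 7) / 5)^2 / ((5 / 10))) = 9483264 / 5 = 1896652.80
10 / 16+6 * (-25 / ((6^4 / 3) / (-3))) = 5 / 3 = 1.67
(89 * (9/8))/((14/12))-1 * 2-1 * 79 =135/28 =4.82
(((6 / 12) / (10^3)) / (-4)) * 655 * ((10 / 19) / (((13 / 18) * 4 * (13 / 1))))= -0.00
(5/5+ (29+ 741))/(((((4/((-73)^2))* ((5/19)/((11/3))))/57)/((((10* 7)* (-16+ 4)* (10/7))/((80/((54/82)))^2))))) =-35681965452243/537920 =-66333219.53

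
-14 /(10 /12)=-84 /5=-16.80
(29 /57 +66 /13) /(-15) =-0.37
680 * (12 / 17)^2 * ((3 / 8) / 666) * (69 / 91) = 8280 / 57239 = 0.14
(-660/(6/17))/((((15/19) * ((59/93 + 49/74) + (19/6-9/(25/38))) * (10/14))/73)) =10412368505/396436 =26264.94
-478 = -478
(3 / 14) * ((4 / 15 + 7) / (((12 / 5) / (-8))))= -109 / 21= -5.19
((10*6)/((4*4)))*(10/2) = 18.75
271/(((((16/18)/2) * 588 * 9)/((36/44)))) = 813/8624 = 0.09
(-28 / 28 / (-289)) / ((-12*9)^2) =0.00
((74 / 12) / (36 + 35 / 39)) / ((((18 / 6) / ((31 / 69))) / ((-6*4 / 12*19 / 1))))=-0.95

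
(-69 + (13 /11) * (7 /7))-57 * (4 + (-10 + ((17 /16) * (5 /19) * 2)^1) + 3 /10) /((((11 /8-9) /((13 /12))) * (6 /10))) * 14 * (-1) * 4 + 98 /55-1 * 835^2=-6979125211 /10065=-693405.39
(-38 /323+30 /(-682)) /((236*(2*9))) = -937 /24625656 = -0.00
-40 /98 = -20 /49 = -0.41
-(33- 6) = -27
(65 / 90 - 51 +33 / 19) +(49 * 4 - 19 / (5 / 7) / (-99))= 308751 / 2090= 147.73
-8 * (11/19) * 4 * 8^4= -1441792/19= -75883.79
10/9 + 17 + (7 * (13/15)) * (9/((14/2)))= 1166/45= 25.91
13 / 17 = 0.76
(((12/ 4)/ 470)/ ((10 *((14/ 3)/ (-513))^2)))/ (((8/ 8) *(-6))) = -2368521/ 1842400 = -1.29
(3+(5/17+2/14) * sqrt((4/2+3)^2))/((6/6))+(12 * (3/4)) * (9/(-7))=-760/119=-6.39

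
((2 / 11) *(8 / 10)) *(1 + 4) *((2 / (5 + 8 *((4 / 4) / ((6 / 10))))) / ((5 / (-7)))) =-336 / 3025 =-0.11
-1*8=-8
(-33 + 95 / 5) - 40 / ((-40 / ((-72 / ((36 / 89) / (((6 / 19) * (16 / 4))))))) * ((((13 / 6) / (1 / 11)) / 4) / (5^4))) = -64118038 / 2717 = -23598.84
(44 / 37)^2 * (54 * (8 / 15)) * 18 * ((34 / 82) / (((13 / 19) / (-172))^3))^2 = 31807475427274602.71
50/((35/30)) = 300/7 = 42.86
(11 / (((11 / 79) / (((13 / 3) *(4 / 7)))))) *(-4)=-782.48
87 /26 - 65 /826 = 17543 /5369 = 3.27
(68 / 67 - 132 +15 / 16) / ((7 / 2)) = -139411 / 3752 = -37.16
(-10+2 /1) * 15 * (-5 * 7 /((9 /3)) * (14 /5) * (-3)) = -11760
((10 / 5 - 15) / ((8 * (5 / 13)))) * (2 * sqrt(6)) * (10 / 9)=-169 * sqrt(6) / 18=-23.00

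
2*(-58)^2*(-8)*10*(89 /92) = -11975840 /23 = -520688.70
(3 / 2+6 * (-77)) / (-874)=921 / 1748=0.53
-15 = -15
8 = 8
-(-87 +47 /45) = 3868 /45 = 85.96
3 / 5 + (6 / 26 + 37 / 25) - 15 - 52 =-21024 / 325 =-64.69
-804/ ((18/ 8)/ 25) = -26800/ 3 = -8933.33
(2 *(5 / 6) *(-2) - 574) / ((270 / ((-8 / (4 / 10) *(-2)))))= -85.53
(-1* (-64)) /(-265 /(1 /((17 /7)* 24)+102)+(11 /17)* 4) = -11321456 /1657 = -6832.50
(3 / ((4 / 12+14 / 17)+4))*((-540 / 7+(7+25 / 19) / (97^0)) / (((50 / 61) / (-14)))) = 85434282 / 124925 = 683.88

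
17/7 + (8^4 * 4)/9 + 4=115093/63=1826.87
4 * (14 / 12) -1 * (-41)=137 / 3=45.67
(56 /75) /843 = 56 /63225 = 0.00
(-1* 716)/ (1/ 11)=-7876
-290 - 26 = -316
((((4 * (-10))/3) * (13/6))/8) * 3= -65/6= -10.83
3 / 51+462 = 7855 / 17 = 462.06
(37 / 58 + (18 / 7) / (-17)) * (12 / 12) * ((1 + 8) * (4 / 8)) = 30231 / 13804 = 2.19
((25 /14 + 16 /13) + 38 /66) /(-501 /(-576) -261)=-138080 /9998989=-0.01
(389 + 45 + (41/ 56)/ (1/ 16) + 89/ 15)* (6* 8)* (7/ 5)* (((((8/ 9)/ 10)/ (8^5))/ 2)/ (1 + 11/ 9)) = 47423/ 2560000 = 0.02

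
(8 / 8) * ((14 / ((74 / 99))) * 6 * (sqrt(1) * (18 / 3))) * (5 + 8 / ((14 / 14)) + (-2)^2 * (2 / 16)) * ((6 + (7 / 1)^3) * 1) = 117542502 / 37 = 3176824.38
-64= -64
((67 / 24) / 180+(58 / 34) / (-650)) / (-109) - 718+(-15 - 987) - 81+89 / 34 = -55043451971 / 30607200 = -1798.38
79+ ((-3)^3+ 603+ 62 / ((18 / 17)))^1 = 6422 / 9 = 713.56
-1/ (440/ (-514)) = 257/ 220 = 1.17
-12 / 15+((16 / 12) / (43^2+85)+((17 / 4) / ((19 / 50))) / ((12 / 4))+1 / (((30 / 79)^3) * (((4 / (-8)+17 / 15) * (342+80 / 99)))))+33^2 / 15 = 4714786438463 / 62354287400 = 75.61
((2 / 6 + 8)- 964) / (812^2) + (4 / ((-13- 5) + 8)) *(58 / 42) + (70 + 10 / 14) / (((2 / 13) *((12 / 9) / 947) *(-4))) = -1614388394617 / 19780320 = -81615.89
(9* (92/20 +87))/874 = 2061/2185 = 0.94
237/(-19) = -237/19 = -12.47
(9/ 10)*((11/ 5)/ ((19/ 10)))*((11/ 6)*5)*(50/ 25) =363/ 19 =19.11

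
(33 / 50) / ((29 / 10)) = 33 / 145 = 0.23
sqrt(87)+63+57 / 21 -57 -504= -3467 / 7+sqrt(87)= -485.96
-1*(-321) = 321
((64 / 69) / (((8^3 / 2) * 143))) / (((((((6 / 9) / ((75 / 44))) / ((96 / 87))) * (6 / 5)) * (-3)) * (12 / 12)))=-125 / 6295146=-0.00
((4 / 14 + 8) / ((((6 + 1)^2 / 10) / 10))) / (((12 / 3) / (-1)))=-1450 / 343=-4.23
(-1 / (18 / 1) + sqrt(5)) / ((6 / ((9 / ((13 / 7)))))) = -7 / 156 + 21 * sqrt(5) / 26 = 1.76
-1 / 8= -0.12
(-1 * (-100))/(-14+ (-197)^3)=-100/7645387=-0.00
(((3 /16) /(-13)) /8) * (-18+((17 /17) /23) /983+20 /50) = 5968761 /188106880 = 0.03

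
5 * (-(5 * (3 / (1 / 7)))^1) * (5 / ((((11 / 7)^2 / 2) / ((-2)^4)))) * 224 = -921984000 / 121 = -7619702.48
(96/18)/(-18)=-8/27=-0.30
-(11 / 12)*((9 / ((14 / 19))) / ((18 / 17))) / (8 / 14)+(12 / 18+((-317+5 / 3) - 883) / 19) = -98385 / 1216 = -80.91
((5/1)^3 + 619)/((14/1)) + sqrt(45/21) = sqrt(105)/7 + 372/7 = 54.61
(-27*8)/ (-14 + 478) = -27/ 58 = -0.47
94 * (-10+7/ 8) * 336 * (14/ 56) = -72051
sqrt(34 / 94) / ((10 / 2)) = sqrt(799) / 235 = 0.12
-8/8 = -1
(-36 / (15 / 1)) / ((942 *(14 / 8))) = -8 / 5495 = -0.00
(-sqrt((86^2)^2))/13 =-7396/13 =-568.92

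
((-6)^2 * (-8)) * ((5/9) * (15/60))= -40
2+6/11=28/11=2.55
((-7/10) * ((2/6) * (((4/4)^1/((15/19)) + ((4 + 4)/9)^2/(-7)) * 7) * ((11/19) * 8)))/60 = -251867/1731375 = -0.15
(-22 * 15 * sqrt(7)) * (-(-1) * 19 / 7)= -6270 * sqrt(7) / 7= -2369.84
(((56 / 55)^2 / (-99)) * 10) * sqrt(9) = -6272 / 19965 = -0.31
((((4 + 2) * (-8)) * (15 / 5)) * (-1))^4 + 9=429981705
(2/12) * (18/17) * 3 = 0.53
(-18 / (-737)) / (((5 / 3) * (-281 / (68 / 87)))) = -1224 / 30029065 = -0.00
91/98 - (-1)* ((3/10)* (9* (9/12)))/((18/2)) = 323/280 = 1.15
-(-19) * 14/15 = 266/15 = 17.73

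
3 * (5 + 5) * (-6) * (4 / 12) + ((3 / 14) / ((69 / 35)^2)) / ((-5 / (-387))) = -55.73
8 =8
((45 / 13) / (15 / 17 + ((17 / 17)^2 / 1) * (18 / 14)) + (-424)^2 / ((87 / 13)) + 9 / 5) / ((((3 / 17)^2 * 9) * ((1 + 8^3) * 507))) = 198740338159 / 539247080970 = 0.37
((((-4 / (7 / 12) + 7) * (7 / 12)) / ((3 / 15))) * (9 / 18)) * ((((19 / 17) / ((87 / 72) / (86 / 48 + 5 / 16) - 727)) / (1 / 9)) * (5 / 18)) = -47975 / 59869104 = -0.00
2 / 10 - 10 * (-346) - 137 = 16616 / 5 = 3323.20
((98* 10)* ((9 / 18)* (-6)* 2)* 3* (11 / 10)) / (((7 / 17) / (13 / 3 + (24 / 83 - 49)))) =173573400 / 83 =2091245.78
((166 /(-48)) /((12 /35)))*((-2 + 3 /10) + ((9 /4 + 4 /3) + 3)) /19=-170233 /65664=-2.59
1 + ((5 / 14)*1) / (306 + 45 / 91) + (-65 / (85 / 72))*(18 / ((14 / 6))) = -2812799615 / 6638058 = -423.74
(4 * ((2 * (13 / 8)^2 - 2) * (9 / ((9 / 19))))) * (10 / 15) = 665 / 4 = 166.25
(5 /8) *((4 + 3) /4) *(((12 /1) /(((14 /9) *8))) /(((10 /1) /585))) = 15795 /256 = 61.70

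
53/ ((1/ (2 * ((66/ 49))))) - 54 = 4350/ 49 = 88.78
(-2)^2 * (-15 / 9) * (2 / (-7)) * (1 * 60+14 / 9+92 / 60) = 22712 / 189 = 120.17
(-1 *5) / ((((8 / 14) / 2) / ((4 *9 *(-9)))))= 5670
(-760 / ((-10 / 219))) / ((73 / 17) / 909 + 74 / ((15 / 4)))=1285998660 / 1525061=843.24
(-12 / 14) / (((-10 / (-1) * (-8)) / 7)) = 3 / 40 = 0.08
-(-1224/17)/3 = 24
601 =601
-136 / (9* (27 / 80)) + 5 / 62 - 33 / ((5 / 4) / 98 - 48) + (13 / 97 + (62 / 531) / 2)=-71061754510997 / 1621935548298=-43.81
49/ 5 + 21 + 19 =49.80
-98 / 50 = -49 / 25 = -1.96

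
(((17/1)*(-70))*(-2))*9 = 21420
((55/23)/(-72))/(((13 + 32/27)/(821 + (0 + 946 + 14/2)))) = -146355/35236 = -4.15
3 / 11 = 0.27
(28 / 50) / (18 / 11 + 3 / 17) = 2618 / 8475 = 0.31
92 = 92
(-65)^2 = 4225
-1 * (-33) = 33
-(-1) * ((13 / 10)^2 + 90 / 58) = 9401 / 2900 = 3.24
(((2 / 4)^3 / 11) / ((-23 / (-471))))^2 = 221841 / 4096576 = 0.05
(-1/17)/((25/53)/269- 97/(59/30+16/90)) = 2751601/2115799345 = 0.00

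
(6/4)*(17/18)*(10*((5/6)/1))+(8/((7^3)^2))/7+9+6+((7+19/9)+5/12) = 89766211/2470629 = 36.33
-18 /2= -9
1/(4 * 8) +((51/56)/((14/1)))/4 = 149/3136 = 0.05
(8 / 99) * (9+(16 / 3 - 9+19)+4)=680 / 297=2.29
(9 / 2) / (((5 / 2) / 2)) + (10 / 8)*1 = 97 / 20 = 4.85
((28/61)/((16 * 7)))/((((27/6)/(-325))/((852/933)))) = -0.27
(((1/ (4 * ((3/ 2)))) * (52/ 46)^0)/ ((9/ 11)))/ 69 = 11/ 3726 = 0.00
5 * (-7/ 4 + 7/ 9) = -175/ 36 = -4.86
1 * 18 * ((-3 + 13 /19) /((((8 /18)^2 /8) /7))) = -224532 /19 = -11817.47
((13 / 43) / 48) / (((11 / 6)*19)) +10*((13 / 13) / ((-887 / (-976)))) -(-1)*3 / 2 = 797374119 / 63771752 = 12.50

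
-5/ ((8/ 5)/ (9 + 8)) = -425/ 8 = -53.12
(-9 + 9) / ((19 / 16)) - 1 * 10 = -10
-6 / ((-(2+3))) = 6 / 5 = 1.20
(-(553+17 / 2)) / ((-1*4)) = 1123 / 8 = 140.38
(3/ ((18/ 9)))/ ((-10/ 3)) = -9/ 20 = -0.45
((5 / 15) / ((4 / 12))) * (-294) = -294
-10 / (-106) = 5 / 53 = 0.09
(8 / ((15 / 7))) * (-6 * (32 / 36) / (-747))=896 / 33615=0.03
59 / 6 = 9.83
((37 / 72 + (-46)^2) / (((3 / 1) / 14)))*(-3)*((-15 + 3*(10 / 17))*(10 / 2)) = 133340375 / 68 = 1960887.87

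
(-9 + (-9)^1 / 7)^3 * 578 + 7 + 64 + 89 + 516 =-215505476 / 343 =-628295.85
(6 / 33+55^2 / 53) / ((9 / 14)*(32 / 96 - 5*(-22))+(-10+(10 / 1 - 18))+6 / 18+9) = 1402002 / 1524545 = 0.92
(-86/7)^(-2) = 49/7396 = 0.01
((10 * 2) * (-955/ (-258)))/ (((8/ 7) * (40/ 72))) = 20055/ 172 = 116.60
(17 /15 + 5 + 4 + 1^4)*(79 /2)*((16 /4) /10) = 13193 /75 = 175.91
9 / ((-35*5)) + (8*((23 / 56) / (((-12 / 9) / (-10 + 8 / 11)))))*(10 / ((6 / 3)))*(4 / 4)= 114.20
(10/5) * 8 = 16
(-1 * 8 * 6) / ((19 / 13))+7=-491 / 19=-25.84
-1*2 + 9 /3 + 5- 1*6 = 0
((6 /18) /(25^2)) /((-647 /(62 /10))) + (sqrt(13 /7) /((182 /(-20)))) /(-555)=-31 /6065625 + 2 *sqrt(91) /70707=0.00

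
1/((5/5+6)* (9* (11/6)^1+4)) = 2/287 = 0.01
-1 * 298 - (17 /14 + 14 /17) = -71409 /238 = -300.04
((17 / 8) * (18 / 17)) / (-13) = -9 / 52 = -0.17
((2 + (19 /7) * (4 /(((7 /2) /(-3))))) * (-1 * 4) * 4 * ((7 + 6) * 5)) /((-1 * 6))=-186160 /147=-1266.39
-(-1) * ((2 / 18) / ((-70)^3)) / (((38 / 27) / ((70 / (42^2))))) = -1 / 109485600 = -0.00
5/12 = 0.42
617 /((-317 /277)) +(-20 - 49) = -192782 /317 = -608.15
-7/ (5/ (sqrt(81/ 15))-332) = 105 * sqrt(15)/ 2975923+ 62748/ 2975923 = 0.02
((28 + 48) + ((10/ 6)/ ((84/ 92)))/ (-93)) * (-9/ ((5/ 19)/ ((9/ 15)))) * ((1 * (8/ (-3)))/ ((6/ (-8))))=-270662752/ 48825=-5543.53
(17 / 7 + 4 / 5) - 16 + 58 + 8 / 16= 3201 / 70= 45.73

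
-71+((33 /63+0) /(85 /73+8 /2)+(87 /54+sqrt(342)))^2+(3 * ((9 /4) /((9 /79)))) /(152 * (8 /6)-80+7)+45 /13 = 81349 * sqrt(38) /7917+60971345976629 /219438790389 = 341.19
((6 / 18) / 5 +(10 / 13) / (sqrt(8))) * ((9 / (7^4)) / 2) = 3 / 24010 +45 * sqrt(2) / 124852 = 0.00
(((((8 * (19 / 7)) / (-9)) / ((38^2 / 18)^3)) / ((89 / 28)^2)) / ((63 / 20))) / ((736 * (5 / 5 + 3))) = -45 / 902206288234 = -0.00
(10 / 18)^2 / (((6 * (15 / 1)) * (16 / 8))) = 5 / 2916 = 0.00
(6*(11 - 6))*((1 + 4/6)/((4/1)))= 25/2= 12.50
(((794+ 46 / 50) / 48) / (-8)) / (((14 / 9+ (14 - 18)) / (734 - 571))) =9717897 / 70400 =138.04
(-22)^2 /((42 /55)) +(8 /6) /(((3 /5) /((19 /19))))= 40070 /63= 636.03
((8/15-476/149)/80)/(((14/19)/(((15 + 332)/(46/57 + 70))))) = -186272029/841909600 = -0.22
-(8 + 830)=-838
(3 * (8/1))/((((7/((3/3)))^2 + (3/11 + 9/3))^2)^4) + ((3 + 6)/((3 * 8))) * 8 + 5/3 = 167290312795120414308182/35847924170379638671875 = 4.67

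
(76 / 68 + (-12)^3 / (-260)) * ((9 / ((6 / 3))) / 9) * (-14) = -60053 / 1105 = -54.35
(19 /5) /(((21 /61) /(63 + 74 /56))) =2087359 /2940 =709.99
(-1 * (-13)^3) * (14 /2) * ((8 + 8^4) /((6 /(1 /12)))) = 876603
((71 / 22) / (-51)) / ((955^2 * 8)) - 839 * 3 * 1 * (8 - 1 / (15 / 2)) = -162092735254631 / 8186336400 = -19800.40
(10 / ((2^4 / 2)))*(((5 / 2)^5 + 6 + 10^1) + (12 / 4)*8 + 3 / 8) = 22085 / 128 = 172.54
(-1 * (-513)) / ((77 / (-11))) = -513 / 7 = -73.29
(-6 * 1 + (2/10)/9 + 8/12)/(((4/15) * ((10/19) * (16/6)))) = -4541/320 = -14.19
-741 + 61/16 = -11795/16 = -737.19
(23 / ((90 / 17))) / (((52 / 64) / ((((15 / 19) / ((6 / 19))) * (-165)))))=-86020 / 39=-2205.64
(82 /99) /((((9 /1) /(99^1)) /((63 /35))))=82 /5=16.40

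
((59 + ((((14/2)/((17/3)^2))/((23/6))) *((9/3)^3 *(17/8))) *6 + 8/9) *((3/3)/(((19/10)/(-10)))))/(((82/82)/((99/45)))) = -61520690/66861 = -920.13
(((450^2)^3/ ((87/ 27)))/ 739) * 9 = 672605015625000000/ 21431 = 31384677132424.99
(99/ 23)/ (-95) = -99/ 2185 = -0.05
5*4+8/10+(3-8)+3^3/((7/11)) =2038/35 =58.23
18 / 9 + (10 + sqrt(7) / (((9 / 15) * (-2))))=12 -5 * sqrt(7) / 6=9.80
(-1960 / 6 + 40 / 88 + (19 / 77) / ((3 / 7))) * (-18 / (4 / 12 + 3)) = 96714 / 55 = 1758.44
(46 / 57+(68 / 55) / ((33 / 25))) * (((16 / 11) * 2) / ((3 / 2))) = 769664 / 227601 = 3.38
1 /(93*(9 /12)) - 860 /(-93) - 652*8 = -1452680 /279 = -5206.74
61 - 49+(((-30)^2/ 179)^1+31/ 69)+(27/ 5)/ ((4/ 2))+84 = 12866927/ 123510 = 104.18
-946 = -946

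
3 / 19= 0.16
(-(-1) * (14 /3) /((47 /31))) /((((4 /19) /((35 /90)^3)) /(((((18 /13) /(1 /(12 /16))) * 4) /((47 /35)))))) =2.66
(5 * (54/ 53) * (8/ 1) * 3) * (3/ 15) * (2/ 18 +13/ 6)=2952/ 53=55.70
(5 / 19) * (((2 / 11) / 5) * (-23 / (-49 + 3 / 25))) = 575 / 127699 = 0.00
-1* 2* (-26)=52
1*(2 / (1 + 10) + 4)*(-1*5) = -230 / 11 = -20.91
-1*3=-3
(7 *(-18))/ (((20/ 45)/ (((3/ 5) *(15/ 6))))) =-1701/ 4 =-425.25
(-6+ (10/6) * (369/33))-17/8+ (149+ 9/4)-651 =-43053/88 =-489.24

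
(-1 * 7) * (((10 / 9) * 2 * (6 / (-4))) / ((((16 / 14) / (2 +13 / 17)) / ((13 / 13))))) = 11515 / 204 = 56.45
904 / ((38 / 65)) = 29380 / 19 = 1546.32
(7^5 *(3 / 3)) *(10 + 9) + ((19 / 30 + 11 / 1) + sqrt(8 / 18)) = 3193453 / 10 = 319345.30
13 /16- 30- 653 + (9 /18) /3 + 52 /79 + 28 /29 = -74821907 /109968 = -680.40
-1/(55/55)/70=-1/70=-0.01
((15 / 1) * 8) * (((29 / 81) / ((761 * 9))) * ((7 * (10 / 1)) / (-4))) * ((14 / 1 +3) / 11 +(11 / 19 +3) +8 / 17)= -403543700 / 657031419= -0.61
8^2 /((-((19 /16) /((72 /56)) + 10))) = -5.86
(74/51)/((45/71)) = 5254/2295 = 2.29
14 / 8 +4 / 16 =2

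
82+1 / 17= 1395 / 17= 82.06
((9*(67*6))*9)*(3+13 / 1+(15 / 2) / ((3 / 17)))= 1904877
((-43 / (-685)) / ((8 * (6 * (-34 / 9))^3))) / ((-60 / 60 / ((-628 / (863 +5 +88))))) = -182277 / 411817879040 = -0.00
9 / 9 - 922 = -921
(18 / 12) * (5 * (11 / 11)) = 15 / 2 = 7.50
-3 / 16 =-0.19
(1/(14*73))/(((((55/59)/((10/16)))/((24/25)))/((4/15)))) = 118/702625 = 0.00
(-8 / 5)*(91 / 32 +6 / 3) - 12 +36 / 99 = -853 / 44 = -19.39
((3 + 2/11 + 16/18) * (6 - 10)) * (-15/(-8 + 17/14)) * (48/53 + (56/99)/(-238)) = -1818348896/55927773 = -32.51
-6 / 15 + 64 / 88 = 18 / 55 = 0.33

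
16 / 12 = 4 / 3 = 1.33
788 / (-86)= -394 / 43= -9.16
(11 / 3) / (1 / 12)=44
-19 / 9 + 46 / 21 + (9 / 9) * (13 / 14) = 127 / 126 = 1.01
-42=-42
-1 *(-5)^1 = 5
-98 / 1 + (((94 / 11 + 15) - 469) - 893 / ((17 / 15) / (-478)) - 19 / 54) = 3797777783 / 10098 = 376092.08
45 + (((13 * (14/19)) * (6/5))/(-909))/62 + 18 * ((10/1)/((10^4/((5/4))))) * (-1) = 3210785237/71386800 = 44.98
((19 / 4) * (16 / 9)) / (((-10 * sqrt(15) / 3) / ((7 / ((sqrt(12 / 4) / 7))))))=-1862 * sqrt(5) / 225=-18.50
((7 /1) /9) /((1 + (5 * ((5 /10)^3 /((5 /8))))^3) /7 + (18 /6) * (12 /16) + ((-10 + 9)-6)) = -196 /1125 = -0.17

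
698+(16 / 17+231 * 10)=51152 / 17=3008.94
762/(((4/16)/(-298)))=-908304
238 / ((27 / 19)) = 4522 / 27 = 167.48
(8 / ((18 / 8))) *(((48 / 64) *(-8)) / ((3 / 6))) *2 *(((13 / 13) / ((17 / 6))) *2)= -60.24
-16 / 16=-1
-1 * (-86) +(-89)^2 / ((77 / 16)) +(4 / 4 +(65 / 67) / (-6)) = 53635865 / 30954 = 1732.76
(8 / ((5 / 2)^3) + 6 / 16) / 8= 887 / 8000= 0.11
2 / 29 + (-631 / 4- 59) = -25135 / 116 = -216.68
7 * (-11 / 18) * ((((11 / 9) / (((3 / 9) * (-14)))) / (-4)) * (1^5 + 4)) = -605 / 432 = -1.40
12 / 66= 2 / 11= 0.18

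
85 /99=0.86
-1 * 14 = -14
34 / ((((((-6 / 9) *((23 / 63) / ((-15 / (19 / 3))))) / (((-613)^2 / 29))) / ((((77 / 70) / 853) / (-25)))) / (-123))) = 14701849770069 / 540503450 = 27200.29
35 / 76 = 0.46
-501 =-501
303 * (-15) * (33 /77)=-13635 /7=-1947.86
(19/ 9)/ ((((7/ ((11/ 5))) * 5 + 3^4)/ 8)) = 836/ 4797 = 0.17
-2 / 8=-1 / 4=-0.25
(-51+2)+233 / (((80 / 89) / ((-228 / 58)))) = -1238849 / 1160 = -1067.97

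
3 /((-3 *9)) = -1 /9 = -0.11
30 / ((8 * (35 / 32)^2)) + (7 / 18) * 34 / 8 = 84451 / 17640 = 4.79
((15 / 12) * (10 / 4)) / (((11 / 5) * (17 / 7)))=0.58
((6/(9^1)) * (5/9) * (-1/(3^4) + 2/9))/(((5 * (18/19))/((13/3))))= 4199/59049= 0.07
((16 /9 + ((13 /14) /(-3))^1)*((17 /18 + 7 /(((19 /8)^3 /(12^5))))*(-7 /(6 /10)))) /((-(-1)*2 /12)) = -14848809092975 /1111158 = -13363364.25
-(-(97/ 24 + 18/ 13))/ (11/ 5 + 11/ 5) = 1.23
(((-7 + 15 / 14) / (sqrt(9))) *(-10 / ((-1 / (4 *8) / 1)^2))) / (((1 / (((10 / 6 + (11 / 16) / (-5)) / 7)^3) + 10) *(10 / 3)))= 1050306977024 / 18325792205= 57.31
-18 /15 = -6 /5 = -1.20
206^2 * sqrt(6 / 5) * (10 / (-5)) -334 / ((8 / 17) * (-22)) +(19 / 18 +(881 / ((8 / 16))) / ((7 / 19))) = 26699285 / 5544 -84872 * sqrt(30) / 5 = -88156.73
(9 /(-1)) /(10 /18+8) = -1.05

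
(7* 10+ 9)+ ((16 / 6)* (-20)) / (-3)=871 / 9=96.78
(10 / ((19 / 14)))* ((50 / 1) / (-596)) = -1750 / 2831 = -0.62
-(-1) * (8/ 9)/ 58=4/ 261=0.02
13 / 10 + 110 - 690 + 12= -5667 / 10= -566.70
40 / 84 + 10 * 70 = 14710 / 21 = 700.48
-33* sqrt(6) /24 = -11* sqrt(6) /8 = -3.37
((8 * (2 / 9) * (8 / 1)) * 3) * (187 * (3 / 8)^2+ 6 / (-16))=1106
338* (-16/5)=-5408/5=-1081.60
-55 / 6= -9.17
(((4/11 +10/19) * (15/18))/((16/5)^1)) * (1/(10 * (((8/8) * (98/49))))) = 155/13376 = 0.01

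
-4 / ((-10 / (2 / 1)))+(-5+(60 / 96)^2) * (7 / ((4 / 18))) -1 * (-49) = -61053 / 640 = -95.40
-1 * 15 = -15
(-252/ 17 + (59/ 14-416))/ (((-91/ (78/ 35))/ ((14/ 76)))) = 304599/ 158270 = 1.92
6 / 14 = 3 / 7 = 0.43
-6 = -6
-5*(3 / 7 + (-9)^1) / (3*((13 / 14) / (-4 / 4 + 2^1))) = 200 / 13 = 15.38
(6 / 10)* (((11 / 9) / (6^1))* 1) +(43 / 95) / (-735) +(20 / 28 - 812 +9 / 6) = -169604389 / 209475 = -809.66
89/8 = 11.12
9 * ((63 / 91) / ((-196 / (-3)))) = 243 / 2548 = 0.10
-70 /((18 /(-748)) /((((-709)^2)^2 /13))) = 6615376755582980 /117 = 56541681671649.40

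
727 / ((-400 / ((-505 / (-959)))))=-0.96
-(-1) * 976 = 976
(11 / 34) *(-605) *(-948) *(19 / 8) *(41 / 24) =409555355 / 544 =752859.11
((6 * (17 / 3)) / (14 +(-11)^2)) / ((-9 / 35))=-238 / 243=-0.98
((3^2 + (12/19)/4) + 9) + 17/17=364/19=19.16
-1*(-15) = 15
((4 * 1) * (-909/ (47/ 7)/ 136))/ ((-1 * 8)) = 6363/ 12784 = 0.50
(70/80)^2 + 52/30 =2399/960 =2.50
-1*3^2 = -9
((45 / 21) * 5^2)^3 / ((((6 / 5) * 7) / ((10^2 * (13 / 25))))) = 951751.87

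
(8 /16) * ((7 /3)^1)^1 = 7 /6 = 1.17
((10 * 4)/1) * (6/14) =120/7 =17.14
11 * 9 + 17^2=388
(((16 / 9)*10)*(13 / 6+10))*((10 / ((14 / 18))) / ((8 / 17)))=124100 / 21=5909.52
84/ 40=21/ 10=2.10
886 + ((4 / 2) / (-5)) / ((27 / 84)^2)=357262 / 405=882.13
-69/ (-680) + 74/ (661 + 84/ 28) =12017/ 56440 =0.21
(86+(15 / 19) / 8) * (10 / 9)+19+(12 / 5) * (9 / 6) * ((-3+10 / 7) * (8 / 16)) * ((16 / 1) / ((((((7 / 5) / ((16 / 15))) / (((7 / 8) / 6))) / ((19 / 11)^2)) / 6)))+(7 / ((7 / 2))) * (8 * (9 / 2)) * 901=17089883711 / 263340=64896.65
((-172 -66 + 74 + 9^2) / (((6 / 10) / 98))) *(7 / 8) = -142345 / 12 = -11862.08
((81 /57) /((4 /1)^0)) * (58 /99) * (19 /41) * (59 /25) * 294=3018204 /11275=267.69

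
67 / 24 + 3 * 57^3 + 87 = 13336051 / 24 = 555668.79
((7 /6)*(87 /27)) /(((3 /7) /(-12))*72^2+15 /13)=-18473 /904122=-0.02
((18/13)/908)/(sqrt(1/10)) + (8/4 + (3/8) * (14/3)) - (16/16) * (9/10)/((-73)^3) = 9 * sqrt(10)/5902 + 29176293/7780340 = 3.75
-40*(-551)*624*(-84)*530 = -612281779200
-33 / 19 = -1.74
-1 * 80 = -80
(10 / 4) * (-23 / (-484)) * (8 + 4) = 345 / 242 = 1.43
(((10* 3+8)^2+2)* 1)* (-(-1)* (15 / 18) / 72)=1205 / 72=16.74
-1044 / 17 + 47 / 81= -83765 / 1377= -60.83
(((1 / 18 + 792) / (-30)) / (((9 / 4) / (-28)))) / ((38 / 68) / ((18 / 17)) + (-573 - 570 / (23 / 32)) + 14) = -5246576 / 21581775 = -0.24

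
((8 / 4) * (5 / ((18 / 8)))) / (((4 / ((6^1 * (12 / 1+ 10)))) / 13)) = 5720 / 3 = 1906.67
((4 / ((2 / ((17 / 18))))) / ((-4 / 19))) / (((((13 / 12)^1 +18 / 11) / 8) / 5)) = -142120 / 1077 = -131.96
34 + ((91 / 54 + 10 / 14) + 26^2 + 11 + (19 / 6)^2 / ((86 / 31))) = 47267551 / 65016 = 727.01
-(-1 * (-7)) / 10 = -7 / 10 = -0.70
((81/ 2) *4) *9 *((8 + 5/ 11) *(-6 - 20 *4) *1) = -11661084/ 11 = -1060098.55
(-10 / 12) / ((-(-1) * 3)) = -5 / 18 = -0.28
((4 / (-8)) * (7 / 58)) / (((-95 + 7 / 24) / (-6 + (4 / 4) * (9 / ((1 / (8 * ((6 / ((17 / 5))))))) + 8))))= 92148 / 1120589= 0.08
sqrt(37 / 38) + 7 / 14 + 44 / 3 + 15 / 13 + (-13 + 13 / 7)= sqrt(1406) / 38 + 2827 / 546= 6.16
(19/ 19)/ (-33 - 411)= -1/ 444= -0.00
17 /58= 0.29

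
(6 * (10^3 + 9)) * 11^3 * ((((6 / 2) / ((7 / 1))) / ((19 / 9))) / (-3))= -72520866 / 133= -545269.67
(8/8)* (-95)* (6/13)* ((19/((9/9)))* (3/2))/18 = -69.42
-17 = -17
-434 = -434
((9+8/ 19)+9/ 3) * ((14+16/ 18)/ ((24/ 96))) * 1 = 126496/ 171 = 739.74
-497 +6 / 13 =-6455 / 13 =-496.54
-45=-45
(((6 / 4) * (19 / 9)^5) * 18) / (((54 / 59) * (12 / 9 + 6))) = 146089841 / 866052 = 168.68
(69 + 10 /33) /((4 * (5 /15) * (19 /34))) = 38879 /418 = 93.01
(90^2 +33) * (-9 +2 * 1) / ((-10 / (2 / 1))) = 56931 / 5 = 11386.20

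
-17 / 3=-5.67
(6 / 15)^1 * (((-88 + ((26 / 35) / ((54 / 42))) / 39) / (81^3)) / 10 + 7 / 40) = 502164233 / 7174453500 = 0.07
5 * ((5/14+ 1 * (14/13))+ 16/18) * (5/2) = 95125/3276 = 29.04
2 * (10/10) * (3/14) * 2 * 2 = 12/7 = 1.71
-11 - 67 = -78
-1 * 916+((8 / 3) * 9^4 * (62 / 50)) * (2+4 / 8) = 266608 / 5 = 53321.60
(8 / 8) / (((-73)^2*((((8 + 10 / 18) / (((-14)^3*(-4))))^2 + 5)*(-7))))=-28449792 / 5306313599689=-0.00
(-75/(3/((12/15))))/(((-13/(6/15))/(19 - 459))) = -3520/13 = -270.77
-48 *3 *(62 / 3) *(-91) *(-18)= -4874688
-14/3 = -4.67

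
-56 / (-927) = 56 / 927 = 0.06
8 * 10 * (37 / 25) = 592 / 5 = 118.40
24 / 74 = 0.32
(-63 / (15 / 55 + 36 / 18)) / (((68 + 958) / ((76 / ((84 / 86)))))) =-473 / 225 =-2.10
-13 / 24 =-0.54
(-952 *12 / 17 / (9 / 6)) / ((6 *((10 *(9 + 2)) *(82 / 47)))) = -2632 / 6765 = -0.39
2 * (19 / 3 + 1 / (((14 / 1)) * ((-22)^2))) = 128747 / 10164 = 12.67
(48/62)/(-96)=-1/124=-0.01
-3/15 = -1/5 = -0.20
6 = 6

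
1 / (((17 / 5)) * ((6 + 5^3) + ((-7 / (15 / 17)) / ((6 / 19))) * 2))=225 / 61778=0.00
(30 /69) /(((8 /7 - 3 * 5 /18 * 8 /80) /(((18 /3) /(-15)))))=-336 /2047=-0.16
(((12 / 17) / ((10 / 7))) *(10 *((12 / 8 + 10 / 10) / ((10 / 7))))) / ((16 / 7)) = 1029 / 272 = 3.78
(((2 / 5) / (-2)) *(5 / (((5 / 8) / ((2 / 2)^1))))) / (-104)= 1 / 65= 0.02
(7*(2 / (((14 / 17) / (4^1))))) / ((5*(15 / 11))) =9.97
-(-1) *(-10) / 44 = -5 / 22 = -0.23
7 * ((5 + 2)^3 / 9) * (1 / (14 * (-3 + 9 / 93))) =-6.56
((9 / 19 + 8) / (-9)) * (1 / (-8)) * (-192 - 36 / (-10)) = -25277 / 1140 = -22.17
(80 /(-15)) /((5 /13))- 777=-11863 /15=-790.87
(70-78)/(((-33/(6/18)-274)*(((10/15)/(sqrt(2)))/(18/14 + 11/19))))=2976*sqrt(2)/49609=0.08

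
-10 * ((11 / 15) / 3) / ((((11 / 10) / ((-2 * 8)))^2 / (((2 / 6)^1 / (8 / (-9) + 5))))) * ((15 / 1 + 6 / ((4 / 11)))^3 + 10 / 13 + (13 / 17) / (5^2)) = -117891842304 / 89947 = -1310681.20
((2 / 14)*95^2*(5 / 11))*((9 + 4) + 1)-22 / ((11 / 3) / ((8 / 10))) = 450986 / 55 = 8199.75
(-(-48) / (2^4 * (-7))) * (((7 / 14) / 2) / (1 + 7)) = -3 / 224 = -0.01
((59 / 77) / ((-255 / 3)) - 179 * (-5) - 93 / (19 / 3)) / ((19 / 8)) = 875764392 / 2362745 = 370.66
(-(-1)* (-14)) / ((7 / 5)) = -10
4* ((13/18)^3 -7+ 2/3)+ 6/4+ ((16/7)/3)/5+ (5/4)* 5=-1625213/102060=-15.92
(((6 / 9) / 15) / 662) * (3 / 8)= 1 / 39720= 0.00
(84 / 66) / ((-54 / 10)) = -70 / 297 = -0.24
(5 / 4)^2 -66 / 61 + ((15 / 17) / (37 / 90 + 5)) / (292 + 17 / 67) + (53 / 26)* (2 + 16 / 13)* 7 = 46.58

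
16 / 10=8 / 5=1.60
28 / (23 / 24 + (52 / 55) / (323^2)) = 550857120 / 18853919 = 29.22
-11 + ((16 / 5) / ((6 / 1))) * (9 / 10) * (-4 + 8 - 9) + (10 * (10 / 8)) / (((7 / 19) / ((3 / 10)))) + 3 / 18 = -1283 / 420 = -3.05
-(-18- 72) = 90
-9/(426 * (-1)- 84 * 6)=3/310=0.01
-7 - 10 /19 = -143 /19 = -7.53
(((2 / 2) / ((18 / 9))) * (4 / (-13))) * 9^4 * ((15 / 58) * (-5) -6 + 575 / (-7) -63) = 406053729 / 2639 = 153866.51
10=10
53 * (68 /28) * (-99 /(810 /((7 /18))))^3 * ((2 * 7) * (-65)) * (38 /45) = 101600049551 /9565938000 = 10.62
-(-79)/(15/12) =316/5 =63.20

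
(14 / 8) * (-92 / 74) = -161 / 74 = -2.18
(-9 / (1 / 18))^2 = 26244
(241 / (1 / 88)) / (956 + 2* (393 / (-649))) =6881996 / 309829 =22.21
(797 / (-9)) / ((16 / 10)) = -3985 / 72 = -55.35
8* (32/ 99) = 256/ 99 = 2.59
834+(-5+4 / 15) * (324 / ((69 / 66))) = -72786 / 115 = -632.92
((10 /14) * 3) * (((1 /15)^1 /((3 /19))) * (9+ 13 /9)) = 1786 /189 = 9.45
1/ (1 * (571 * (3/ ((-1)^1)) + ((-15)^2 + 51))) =-0.00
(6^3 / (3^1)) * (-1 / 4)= -18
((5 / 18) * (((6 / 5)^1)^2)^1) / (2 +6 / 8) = 8 / 55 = 0.15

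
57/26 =2.19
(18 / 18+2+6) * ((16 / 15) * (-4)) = -192 / 5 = -38.40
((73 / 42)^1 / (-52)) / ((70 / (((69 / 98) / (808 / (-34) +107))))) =-28543 / 7066623200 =-0.00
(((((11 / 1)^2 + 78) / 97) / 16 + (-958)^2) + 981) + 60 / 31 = 44202758729 / 48112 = 918747.06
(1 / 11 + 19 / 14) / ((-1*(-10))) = 223 / 1540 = 0.14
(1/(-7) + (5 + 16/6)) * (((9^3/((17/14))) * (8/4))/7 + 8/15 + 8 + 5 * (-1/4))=14408731/10710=1345.35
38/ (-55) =-38/ 55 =-0.69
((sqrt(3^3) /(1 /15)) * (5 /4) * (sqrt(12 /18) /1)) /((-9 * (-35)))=5 * sqrt(2) /28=0.25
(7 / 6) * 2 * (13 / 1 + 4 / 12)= 280 / 9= 31.11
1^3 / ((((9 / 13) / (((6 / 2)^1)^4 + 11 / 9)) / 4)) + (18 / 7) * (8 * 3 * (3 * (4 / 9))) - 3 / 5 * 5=314315 / 567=554.35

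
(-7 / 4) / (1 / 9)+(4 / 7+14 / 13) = -5133 / 364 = -14.10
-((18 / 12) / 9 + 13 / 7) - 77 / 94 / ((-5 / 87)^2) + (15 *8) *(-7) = -1090.03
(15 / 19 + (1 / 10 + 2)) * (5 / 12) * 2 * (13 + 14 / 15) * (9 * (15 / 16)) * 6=54351 / 32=1698.47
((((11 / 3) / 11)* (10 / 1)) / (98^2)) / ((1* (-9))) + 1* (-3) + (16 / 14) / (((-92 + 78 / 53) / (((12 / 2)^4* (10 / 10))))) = -6022088377 / 311039946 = -19.36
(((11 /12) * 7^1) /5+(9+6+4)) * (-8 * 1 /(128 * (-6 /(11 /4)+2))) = 13387 /1920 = 6.97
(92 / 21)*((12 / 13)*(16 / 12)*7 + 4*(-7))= -1104 / 13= -84.92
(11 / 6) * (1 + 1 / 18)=209 / 108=1.94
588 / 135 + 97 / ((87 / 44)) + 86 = 181934 / 1305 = 139.41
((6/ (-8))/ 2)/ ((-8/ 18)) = 27/ 32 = 0.84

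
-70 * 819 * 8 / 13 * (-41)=1446480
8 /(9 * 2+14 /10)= 40 /97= 0.41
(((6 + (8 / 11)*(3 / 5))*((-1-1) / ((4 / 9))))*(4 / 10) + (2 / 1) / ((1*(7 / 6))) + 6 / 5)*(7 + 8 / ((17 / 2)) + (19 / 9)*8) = -21137636 / 98175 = -215.31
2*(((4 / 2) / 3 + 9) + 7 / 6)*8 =520 / 3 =173.33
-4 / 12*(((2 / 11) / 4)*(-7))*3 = 7 / 22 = 0.32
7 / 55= 0.13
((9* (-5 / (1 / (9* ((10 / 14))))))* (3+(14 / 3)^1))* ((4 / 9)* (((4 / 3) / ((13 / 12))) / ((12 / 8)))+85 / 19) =-18553525 / 1729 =-10730.78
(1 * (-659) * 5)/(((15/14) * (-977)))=9226/2931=3.15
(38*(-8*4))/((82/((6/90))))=-608/615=-0.99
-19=-19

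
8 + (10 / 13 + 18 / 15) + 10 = 19.97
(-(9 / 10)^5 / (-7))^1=59049 / 700000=0.08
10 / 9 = 1.11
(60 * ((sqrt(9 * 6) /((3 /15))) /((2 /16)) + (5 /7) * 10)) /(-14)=-3600 * sqrt(6) /7 - 1500 /49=-1290.35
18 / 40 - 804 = -16071 / 20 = -803.55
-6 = -6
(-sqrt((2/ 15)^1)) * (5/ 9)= -sqrt(30)/ 27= -0.20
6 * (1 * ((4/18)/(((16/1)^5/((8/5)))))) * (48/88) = 1/901120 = 0.00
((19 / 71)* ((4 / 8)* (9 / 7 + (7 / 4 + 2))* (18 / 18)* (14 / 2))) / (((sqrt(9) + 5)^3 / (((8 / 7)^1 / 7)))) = 2679 / 1781248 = 0.00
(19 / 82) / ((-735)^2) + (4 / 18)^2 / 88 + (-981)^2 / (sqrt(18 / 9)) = 1231453 / 2192773275 + 962361 * sqrt(2) / 2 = 680491.99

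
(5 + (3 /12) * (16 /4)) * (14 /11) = 84 /11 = 7.64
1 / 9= 0.11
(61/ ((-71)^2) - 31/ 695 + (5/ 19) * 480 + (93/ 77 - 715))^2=9068189531640254592535204/ 26271910522245844225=345166.73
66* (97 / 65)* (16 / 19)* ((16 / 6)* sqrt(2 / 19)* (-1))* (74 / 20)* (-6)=1593.05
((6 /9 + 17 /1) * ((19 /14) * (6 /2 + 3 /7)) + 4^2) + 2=4910 /49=100.20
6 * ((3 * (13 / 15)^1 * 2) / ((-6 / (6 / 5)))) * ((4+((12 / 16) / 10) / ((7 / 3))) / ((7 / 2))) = -44031 / 6125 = -7.19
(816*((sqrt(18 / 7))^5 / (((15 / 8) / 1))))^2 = 8947059130368 / 420175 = 21293649.39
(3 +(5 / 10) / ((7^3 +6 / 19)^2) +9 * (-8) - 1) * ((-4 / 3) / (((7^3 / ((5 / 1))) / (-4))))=-238277347960 / 43783465341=-5.44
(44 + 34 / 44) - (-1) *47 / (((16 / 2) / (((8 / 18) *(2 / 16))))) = 71437 / 1584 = 45.10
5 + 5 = 10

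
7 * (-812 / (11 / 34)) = -193256 / 11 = -17568.73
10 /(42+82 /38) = 190 /839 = 0.23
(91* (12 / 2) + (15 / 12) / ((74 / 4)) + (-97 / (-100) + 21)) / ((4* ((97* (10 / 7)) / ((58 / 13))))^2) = 86610562451 / 2353379080000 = 0.04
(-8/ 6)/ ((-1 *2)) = 2/ 3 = 0.67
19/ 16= 1.19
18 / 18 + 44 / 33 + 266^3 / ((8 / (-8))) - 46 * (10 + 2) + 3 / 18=-37643291 / 2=-18821645.50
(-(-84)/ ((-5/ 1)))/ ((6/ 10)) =-28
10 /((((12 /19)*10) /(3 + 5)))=38 /3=12.67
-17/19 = -0.89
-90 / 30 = -3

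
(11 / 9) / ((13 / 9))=11 / 13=0.85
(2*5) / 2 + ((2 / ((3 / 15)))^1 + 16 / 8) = 17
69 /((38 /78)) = 2691 /19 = 141.63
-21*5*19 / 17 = -1995 / 17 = -117.35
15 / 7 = 2.14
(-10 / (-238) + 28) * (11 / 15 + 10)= 76751 / 255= 300.98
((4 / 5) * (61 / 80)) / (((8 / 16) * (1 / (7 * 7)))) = 2989 / 50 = 59.78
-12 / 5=-2.40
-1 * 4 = -4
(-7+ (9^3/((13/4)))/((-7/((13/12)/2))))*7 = -341/2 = -170.50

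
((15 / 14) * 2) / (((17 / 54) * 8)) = 405 / 476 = 0.85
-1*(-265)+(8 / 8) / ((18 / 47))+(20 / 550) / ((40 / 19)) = 2649521 / 9900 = 267.63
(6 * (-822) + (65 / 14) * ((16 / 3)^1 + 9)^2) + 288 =-464959 / 126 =-3690.15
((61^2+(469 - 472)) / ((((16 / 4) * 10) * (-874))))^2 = 3455881 / 305550400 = 0.01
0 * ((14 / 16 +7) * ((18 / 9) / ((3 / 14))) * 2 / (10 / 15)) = 0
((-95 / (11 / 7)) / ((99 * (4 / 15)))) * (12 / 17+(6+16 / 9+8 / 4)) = -1333325 / 55539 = -24.01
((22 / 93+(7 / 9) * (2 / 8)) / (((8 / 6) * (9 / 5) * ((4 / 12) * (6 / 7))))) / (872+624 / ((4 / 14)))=16835 / 81851904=0.00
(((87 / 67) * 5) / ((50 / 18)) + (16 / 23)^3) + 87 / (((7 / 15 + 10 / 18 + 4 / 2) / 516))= 2058865446389 / 138582130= 14856.64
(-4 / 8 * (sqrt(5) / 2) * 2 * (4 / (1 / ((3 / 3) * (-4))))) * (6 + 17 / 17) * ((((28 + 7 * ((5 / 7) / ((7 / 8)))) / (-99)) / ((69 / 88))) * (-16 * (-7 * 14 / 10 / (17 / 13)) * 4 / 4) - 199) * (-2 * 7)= 10390464112 * sqrt(5) / 52785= 440158.83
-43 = -43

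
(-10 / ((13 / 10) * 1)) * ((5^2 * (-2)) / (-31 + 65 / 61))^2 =-232562500 / 10836397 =-21.46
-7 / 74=-0.09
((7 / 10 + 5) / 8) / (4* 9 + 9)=19 / 1200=0.02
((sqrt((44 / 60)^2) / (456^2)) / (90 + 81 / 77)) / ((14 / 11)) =1331 / 43735178880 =0.00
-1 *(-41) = 41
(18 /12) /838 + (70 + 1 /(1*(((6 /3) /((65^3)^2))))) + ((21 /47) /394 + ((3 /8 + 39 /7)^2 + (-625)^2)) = 458784572218069728089 /12166177856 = 37709836042.86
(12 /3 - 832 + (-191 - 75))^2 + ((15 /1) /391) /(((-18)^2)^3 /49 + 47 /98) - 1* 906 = 129832003728136 /108561541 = 1195930.00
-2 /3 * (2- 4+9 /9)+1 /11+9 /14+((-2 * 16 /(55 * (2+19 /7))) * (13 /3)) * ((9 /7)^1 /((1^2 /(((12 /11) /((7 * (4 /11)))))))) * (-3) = 2.28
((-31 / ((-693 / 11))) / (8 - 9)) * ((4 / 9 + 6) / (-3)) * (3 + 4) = 1798 / 243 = 7.40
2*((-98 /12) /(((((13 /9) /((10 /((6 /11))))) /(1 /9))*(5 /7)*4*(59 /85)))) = -320705 /27612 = -11.61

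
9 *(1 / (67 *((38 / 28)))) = 126 / 1273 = 0.10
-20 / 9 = -2.22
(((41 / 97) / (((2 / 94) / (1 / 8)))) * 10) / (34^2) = 9635 / 448528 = 0.02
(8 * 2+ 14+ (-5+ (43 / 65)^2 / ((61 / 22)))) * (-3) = -19451409 / 257725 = -75.47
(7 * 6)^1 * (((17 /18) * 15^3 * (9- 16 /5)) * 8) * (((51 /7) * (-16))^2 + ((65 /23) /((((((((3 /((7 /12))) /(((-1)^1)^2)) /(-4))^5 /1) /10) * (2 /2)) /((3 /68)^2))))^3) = 20501018357698773742391717044039225 /242869921684841782675008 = 84411516319.02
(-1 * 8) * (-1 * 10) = 80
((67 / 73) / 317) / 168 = 67 / 3887688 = 0.00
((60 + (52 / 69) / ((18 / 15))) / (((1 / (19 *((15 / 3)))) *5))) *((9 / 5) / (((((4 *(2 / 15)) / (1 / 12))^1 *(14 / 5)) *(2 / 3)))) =1788375 / 10304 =173.56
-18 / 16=-9 / 8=-1.12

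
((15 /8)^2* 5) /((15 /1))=75 /64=1.17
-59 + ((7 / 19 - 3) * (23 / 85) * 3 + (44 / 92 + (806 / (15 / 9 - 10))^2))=43153670096 / 4643125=9294.10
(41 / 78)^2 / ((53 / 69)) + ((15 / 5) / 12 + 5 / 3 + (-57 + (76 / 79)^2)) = -6014699615 / 111801274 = -53.80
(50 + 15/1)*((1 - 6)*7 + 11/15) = -6682/3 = -2227.33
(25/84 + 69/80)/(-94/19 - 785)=-37031/25215120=-0.00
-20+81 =61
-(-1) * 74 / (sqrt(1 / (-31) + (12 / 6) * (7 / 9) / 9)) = 666 * sqrt(10943) / 353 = 197.36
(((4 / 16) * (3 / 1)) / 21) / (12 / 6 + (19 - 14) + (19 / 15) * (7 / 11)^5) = 2415765 / 482431264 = 0.01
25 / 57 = 0.44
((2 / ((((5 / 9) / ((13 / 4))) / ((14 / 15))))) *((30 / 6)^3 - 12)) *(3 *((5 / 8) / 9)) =10283 / 40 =257.08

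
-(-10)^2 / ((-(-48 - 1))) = -2.04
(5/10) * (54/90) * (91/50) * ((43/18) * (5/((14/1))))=559/1200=0.47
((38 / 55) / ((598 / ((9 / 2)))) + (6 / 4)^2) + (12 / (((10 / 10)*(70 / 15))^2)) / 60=1824651 / 805805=2.26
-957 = -957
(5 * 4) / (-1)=-20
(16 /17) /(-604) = -4 /2567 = -0.00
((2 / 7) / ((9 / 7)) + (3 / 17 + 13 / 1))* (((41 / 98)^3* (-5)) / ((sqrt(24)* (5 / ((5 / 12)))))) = -353220125* sqrt(6) / 10368171072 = -0.08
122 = 122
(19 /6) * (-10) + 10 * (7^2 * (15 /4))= 10835 /6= 1805.83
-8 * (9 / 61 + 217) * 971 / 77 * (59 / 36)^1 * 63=-1517700188 / 671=-2261848.27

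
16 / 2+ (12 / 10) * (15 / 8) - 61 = -203 / 4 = -50.75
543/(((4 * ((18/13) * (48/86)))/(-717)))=-24181781/192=-125946.78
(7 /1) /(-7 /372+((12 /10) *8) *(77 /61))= 113460 /196111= 0.58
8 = 8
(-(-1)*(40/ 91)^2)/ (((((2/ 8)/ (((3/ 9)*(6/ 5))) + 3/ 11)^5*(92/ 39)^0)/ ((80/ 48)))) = 42218553344000/ 76443312120357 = 0.55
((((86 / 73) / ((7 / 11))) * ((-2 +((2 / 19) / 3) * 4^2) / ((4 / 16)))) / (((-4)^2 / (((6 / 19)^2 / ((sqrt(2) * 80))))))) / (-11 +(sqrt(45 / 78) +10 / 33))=63356931 * sqrt(195) / 225963991931020 +8810453223 * sqrt(2) / 225963991931020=0.00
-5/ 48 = -0.10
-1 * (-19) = 19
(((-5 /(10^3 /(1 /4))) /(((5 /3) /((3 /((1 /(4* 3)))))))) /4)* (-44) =297 /1000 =0.30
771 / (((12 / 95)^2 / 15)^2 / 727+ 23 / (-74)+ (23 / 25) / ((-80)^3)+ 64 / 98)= 2825268426454208000000 / 1254142951298437309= 2252.75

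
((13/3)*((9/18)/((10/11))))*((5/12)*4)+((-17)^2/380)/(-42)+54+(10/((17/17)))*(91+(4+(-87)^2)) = 3672298043/47880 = 76697.95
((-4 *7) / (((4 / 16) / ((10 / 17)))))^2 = 1254400 / 289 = 4340.48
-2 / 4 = -1 / 2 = -0.50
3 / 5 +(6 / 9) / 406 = 1832 / 3045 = 0.60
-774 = -774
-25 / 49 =-0.51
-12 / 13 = -0.92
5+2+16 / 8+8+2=19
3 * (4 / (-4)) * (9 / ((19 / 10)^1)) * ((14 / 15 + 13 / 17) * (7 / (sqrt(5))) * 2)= -109116 * sqrt(5) / 1615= -151.08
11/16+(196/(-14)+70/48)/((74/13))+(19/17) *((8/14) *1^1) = -46343/52836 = -0.88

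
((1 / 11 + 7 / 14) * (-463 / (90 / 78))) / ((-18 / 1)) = 78247 / 5940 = 13.17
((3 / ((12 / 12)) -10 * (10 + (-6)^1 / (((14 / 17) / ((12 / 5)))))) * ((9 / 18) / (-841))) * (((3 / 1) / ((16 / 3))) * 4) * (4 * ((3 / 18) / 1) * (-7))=1635 / 3364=0.49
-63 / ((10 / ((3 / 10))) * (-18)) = 21 / 200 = 0.10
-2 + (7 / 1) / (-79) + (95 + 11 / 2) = 98.41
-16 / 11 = -1.45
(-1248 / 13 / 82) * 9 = -432 / 41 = -10.54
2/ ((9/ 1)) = 2/ 9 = 0.22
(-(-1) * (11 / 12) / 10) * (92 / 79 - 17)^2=5738337 / 249640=22.99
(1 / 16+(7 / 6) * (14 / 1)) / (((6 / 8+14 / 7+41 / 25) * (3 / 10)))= 98375 / 7902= 12.45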